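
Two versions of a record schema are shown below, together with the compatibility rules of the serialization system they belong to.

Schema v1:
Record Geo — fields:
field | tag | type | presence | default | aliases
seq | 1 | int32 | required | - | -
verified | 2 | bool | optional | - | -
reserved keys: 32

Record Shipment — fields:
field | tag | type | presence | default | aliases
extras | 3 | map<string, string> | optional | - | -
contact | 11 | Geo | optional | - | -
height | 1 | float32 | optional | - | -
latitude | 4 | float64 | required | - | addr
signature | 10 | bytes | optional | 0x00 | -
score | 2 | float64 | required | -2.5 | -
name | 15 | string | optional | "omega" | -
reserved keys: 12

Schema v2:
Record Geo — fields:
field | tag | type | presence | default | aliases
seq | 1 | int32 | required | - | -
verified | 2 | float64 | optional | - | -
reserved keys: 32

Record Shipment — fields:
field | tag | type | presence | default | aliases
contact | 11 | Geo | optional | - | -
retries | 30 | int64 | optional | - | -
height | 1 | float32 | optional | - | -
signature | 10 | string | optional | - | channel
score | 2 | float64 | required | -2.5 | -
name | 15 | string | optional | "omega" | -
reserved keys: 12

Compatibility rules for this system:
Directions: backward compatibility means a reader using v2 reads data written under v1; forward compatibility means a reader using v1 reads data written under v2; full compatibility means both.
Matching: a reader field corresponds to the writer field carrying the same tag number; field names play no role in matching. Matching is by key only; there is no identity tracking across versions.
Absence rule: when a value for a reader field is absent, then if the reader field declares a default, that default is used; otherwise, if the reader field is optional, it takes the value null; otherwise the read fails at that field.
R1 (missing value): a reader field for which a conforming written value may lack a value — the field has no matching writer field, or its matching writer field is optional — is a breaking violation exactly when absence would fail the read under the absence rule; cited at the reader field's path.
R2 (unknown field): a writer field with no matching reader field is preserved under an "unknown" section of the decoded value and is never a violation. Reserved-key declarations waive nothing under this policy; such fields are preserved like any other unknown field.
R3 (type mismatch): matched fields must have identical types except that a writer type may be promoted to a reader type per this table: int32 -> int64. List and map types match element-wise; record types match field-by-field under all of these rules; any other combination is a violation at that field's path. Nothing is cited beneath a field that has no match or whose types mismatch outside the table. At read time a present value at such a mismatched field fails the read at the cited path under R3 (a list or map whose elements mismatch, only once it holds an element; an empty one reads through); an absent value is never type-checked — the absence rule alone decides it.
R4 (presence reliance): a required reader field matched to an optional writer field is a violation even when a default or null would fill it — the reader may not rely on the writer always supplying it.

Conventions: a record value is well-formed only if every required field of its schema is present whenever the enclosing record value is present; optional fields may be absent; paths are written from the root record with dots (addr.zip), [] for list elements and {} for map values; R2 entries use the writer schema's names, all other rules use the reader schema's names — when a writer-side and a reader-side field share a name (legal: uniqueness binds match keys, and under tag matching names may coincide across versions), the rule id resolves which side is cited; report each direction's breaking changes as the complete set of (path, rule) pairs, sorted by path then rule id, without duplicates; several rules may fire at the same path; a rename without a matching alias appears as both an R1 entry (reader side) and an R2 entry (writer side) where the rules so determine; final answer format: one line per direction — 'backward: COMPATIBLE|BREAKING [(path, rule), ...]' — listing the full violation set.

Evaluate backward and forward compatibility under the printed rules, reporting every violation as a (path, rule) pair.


backward: BREAKING [(contact.verified, R3), (signature, R3)]; forward: BREAKING [(contact.verified, R3), (latitude, R1), (signature, R3)]

the writer's type comes first in each Shipment pair
backward on Shipment — v2 reading data written by v1:
  Geo -> Geo, writer optional: contact aligns to contact
  retries: no writer match
  float32 -> float32, writer optional: height aligns to height
  bytes -> string, writer optional: signature aligns to signature
  float64 -> float64, writer required: score aligns to score
  string -> string, writer optional: name aligns to name
  writer field extras has no reader counterpart
  writer field latitude has no reader counterpart
  int32 -> int32, writer required: contact.seq aligns to contact.seq
  bool -> float64, writer optional: contact.verified aligns to contact.verified
  violation R3 at contact.verified
  violation R3 at signature
  backward on Shipment therefore BREAKING (2)
forward on Shipment — v1 reading data written by v2:
  extras: no writer match
  Geo -> Geo, writer optional: contact aligns to contact
  float32 -> float32, writer optional: height aligns to height
  latitude: no writer match
  string -> bytes, writer optional: signature aligns to signature
  float64 -> float64, writer required: score aligns to score
  string -> string, writer optional: name aligns to name
  writer field retries has no reader counterpart
  int32 -> int32, writer required: contact.seq aligns to contact.seq
  float64 -> bool, writer optional: contact.verified aligns to contact.verified
  violation R3 at contact.verified
  violation R1 at latitude
  violation R3 at signature
  forward on Shipment therefore BREAKING (3)


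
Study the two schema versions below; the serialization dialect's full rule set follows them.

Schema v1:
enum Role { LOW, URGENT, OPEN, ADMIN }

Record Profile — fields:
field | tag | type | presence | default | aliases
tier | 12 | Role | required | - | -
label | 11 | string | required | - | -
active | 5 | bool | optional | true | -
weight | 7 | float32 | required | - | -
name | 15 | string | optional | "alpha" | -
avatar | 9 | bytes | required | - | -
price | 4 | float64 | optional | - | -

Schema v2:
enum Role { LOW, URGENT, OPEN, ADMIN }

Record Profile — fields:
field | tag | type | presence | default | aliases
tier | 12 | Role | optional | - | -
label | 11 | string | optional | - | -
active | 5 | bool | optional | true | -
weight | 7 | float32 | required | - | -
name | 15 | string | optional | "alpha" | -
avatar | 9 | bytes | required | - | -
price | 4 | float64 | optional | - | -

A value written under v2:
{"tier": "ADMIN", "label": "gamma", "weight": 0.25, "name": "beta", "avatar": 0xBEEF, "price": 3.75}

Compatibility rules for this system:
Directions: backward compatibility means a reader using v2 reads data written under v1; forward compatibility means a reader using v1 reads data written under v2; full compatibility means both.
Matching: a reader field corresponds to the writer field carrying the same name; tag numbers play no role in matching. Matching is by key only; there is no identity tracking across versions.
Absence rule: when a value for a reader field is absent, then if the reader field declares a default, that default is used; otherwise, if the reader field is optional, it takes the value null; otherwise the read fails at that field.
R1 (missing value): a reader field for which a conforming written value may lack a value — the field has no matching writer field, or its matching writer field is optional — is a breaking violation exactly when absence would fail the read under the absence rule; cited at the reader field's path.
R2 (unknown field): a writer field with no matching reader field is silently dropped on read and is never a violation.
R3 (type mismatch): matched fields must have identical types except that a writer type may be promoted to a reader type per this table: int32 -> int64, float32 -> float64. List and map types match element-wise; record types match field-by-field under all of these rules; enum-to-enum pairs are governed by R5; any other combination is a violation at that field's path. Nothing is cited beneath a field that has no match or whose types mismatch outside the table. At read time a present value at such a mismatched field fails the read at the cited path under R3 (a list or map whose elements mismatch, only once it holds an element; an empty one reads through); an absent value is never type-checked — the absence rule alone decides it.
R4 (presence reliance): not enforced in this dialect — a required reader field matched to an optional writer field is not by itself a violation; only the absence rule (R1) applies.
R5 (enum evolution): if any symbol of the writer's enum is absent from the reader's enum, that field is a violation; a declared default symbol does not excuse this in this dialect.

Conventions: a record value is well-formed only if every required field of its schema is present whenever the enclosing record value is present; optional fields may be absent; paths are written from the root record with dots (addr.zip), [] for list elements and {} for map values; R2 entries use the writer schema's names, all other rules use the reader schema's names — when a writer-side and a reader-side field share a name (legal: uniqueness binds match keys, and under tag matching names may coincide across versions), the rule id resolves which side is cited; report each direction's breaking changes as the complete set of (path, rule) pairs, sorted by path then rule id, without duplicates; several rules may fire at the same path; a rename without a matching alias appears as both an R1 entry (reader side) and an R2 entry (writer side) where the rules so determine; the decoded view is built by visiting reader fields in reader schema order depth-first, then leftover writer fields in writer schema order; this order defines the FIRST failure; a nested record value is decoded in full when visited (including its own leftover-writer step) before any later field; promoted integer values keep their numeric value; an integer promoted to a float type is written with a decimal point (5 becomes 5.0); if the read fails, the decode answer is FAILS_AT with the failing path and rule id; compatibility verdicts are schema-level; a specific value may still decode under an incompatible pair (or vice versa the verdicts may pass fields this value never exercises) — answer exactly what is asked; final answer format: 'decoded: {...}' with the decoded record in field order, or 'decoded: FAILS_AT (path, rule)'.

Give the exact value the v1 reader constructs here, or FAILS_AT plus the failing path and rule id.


decoded: {"tier": "ADMIN", "label": "gamma", "active": true, "weight": 0.25, "name": "beta", "avatar": 0xBEEF, "price": 3.75}

each type pair in Profile: writer, then reader
decode (reader v1):
  tier := "ADMIN"
  label := "gamma"
  active := true (absent -> default)
  weight := 0.25
  name := "beta"
  avatar := 0xBEEF
  price := 3.75
  => decoded: {"tier": "ADMIN", "label": "gamma", "active": true, "weight": 0.25, "name": "beta", "avatar": 0xBEEF, "price": 3.75}
the other Profile changes do not affect what is asked:
  field label in record Profile: required changed to optional -> a verdict-level change on Profile — the shown value reads the same
  field tier in record Profile: required changed to optional -> a verdict-level change on Profile — the shown value reads the same


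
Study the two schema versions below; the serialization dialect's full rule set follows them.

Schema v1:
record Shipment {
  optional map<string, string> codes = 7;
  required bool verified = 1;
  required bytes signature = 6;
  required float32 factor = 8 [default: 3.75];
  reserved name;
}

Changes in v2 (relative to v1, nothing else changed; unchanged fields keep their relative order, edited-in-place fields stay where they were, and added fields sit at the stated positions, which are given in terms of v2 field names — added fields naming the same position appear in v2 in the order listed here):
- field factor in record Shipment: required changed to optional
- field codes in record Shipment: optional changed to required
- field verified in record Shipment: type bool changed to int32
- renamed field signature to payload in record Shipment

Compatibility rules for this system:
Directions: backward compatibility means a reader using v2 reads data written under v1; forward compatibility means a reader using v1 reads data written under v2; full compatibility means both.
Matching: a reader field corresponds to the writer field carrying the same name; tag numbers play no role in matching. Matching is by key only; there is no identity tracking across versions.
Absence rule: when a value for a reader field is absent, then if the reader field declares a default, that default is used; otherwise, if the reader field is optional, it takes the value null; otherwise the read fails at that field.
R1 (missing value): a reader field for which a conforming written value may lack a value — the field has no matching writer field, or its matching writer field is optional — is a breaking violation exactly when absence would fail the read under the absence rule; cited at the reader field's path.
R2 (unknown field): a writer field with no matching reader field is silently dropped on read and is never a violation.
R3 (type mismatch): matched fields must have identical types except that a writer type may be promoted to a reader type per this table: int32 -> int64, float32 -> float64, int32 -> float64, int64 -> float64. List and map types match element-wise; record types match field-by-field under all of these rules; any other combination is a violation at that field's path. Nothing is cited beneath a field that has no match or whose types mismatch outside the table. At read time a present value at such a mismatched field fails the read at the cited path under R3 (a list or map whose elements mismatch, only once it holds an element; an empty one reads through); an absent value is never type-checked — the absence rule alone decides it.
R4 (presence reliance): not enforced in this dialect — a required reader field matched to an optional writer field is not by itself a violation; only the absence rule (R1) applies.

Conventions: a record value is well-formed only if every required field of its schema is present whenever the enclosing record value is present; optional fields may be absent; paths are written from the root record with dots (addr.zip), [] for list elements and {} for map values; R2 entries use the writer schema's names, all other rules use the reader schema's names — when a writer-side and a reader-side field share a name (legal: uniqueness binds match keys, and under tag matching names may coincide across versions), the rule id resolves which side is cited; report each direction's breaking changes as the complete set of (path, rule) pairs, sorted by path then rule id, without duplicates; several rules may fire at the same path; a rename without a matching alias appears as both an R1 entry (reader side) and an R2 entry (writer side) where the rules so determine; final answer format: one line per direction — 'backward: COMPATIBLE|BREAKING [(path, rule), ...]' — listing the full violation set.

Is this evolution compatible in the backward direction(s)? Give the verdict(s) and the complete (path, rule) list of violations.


each type pair in Shipment: writer, then reader
backward pass over Shipment, reader schema v2, writer schema v1:
  codes <- codes (map<string, string> -> map<string, string>, writer optional)
  verified <- verified (bool -> int32, writer required)
  payload has no writer counterpart
  factor <- factor (float32 -> float32, writer required)
  signature (writer side), unknown to reader
  R1 fires at codes
  R1 fires at payload
  R3 fires at verified
  => 3 violation(s): backward is BREAKING for Shipment
remaining Shipment differences; none change what is asked:
  field factor in record Shipment: required changed to optional -> inert for the asked Shipment verdict: nothing fires

backward: BREAKING [(codes, R1), (payload, R1), (verified, R3)]


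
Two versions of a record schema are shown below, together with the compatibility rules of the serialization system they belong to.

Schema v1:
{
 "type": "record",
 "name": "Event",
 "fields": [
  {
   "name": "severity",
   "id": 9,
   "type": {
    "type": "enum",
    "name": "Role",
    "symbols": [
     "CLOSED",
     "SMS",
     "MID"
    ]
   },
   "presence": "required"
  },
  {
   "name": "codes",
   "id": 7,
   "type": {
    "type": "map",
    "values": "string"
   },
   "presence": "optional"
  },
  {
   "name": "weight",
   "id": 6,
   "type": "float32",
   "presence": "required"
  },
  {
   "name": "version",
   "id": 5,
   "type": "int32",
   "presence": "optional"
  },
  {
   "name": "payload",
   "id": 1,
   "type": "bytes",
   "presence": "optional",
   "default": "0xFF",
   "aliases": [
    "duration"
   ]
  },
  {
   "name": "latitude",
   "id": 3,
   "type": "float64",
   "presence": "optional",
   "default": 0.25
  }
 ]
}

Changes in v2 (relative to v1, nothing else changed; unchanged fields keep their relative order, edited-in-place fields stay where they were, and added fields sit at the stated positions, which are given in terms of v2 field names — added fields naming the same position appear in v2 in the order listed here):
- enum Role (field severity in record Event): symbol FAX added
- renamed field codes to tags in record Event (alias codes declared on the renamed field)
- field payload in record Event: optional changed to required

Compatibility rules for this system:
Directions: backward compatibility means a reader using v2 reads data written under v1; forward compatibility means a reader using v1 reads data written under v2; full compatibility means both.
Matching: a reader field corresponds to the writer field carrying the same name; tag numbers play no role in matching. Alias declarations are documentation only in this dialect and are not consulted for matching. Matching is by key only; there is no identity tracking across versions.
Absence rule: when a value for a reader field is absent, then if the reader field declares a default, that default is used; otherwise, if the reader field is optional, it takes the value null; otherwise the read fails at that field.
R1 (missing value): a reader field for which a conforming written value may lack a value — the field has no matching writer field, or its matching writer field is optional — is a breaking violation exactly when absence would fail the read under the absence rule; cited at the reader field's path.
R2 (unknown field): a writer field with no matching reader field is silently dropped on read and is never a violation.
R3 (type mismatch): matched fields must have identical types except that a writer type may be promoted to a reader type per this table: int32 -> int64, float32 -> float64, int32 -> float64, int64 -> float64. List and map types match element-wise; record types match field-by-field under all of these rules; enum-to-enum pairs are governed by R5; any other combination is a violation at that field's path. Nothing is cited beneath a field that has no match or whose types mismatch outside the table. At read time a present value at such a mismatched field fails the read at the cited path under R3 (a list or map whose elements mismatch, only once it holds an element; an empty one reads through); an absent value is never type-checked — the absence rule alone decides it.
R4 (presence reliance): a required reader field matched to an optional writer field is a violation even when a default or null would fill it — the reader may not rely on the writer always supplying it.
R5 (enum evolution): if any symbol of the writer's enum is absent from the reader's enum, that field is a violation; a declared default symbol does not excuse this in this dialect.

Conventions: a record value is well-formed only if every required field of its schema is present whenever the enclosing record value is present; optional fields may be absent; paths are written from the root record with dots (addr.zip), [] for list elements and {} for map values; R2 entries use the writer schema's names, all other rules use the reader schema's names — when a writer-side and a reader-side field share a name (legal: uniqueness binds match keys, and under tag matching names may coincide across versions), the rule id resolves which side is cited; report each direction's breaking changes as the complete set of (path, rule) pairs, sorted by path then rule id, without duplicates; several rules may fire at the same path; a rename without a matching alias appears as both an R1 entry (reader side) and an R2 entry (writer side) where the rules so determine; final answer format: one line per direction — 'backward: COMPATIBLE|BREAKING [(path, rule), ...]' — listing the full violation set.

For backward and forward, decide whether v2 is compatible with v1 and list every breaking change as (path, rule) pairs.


in Event below, arrows point writer -> reader
backward for Event (reader v2, writer v1):
  severity <- severity (Role -> Role, writer required)
  tags: no writer-side match
  weight <- weight (float32 -> float32, writer required)
  version <- version (int32 -> int32, writer optional)
  payload <- payload (bytes -> bytes, writer optional)
  latitude <- latitude (float64 -> float64, writer optional)
  leftover writer field: codes
  R4 fires at payload
  => 1 violation(s): backward is BREAKING for Event
forward for Event (reader v1, writer v2):
  severity <- severity (Role -> Role, writer required)
  codes: no writer-side match
  weight <- weight (float32 -> float32, writer required)
  version <- version (int32 -> int32, writer optional)
  payload <- payload (bytes -> bytes, writer required)
  latitude <- latitude (float64 -> float64, writer optional)
  leftover writer field: tags
  R5 fires at severity
  => 1 violation(s): forward is BREAKING for Event

backward: BREAKING [(payload, R4)]; forward: BREAKING [(severity, R5)]


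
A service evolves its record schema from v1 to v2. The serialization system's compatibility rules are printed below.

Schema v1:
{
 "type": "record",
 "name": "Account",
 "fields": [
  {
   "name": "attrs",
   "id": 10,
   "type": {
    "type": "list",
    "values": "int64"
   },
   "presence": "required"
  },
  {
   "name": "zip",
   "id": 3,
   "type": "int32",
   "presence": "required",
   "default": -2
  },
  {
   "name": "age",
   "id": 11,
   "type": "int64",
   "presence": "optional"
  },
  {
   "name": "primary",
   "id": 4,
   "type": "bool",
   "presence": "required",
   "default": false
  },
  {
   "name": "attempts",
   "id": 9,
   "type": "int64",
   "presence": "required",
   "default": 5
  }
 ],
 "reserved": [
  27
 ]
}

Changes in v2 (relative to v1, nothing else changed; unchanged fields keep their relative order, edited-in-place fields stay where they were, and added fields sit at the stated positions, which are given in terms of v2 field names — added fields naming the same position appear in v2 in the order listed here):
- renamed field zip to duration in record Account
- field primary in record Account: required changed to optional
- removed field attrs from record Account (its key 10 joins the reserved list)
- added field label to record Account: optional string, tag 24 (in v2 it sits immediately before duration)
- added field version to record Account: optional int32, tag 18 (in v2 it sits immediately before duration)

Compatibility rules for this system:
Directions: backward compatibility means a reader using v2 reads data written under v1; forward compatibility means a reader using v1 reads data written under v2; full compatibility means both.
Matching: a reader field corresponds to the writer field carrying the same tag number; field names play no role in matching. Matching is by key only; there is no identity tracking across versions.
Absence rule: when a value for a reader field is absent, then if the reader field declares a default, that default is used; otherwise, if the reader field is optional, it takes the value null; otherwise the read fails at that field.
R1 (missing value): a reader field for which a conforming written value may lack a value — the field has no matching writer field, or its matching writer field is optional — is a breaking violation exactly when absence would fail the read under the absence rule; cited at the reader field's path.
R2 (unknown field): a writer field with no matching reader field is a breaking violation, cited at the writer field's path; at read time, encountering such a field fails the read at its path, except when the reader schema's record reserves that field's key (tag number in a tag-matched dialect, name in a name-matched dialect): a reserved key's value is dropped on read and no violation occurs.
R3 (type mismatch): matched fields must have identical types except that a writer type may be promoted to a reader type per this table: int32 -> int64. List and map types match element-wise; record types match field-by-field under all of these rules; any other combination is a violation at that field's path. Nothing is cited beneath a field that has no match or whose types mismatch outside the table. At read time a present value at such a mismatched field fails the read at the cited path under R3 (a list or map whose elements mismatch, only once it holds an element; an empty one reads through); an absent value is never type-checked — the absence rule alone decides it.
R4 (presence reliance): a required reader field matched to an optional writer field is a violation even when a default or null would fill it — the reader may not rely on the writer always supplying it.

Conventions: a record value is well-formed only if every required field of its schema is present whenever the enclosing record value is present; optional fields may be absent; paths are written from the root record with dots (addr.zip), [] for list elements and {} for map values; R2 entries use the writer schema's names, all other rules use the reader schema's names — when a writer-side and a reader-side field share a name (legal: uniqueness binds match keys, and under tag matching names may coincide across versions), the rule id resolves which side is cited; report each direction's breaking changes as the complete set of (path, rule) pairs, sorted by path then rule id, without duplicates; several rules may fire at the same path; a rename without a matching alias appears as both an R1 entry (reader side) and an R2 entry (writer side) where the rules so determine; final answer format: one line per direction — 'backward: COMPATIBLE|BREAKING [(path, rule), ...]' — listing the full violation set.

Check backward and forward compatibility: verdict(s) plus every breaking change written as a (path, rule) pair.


backward: COMPATIBLE []; forward: BREAKING [(attrs, R1), (label, R2), (primary, R4), (version, R2)]

arrows below run writer -> reader for Account
backward on Account — v2 reading data written by v1:
  label: no writer match
  version: no writer match
  duration: int32 -> int32, writer required; from zip
  age: int64 -> int64, writer optional; from age
  primary: bool -> bool, writer required; from primary
  attempts: int64 -> int64, writer required; from attempts
  attrs (writer side), unknown to reader
  => no violations; backward on Account: COMPATIBLE
forward on Account — v1 reading data written by v2:
  attrs: no writer match
  zip: int32 -> int32, writer required; from duration
  age: int64 -> int64, writer optional; from age
  primary: bool -> bool, writer optional; from primary
  attempts: int64 -> int64, writer required; from attempts
  label (writer side), unknown to reader
  version (writer side), unknown to reader
  R1 fires at attrs
  R2 fires at label
  R4 fires at primary
  R2 fires at version
  forward on Account therefore BREAKING (4)


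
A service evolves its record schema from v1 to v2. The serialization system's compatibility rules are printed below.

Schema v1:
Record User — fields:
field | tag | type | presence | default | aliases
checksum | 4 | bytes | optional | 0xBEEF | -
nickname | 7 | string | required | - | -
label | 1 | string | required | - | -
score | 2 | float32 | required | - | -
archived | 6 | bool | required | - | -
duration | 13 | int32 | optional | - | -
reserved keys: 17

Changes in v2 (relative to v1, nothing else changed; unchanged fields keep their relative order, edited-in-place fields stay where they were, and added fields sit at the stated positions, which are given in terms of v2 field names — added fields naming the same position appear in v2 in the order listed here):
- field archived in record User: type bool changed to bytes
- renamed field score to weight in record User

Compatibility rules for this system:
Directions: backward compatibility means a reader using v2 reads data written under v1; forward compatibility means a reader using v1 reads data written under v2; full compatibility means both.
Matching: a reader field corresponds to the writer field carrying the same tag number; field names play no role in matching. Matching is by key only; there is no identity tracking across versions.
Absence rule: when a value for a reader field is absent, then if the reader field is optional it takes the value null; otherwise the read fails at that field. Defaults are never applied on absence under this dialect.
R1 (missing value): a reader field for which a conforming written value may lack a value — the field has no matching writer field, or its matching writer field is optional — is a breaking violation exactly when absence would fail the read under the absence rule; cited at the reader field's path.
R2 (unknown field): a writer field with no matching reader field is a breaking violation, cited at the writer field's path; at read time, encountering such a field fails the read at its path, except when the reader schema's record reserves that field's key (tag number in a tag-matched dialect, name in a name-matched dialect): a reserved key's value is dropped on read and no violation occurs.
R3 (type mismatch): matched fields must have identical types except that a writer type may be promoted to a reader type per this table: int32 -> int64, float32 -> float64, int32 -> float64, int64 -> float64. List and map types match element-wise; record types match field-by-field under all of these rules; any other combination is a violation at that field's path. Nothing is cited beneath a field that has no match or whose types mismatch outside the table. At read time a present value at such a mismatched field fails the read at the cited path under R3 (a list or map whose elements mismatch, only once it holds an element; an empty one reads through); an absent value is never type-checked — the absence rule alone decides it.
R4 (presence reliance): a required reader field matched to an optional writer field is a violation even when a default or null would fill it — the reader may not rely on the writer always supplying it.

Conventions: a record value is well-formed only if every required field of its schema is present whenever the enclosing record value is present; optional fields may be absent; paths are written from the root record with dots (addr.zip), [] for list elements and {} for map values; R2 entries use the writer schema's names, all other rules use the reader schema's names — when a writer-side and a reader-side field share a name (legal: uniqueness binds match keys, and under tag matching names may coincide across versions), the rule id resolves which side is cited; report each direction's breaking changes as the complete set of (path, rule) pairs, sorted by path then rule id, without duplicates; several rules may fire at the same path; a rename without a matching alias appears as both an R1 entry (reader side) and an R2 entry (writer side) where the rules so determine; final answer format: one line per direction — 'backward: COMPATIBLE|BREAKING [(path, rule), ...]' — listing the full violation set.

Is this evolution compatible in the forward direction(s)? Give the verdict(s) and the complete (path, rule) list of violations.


arrows below run writer -> reader for User
forward pass over User, reader schema v1, writer schema v2:
  checksum <- checksum (bytes -> bytes, writer optional)
  nickname <- nickname (string -> string, writer required)
  label <- label (string -> string, writer required)
  score <- weight (float32 -> float32, writer required)
  archived <- archived (bytes -> bool, writer required)
  duration <- duration (int32 -> int32, writer optional)
  breaking: (archived, R3)
  forward on User therefore BREAKING (1)
checking off the User differences that do not matter here:
  renamed field score to weight in record User -> inert for the asked User verdict: nothing fires

forward: BREAKING [(archived, R3)]


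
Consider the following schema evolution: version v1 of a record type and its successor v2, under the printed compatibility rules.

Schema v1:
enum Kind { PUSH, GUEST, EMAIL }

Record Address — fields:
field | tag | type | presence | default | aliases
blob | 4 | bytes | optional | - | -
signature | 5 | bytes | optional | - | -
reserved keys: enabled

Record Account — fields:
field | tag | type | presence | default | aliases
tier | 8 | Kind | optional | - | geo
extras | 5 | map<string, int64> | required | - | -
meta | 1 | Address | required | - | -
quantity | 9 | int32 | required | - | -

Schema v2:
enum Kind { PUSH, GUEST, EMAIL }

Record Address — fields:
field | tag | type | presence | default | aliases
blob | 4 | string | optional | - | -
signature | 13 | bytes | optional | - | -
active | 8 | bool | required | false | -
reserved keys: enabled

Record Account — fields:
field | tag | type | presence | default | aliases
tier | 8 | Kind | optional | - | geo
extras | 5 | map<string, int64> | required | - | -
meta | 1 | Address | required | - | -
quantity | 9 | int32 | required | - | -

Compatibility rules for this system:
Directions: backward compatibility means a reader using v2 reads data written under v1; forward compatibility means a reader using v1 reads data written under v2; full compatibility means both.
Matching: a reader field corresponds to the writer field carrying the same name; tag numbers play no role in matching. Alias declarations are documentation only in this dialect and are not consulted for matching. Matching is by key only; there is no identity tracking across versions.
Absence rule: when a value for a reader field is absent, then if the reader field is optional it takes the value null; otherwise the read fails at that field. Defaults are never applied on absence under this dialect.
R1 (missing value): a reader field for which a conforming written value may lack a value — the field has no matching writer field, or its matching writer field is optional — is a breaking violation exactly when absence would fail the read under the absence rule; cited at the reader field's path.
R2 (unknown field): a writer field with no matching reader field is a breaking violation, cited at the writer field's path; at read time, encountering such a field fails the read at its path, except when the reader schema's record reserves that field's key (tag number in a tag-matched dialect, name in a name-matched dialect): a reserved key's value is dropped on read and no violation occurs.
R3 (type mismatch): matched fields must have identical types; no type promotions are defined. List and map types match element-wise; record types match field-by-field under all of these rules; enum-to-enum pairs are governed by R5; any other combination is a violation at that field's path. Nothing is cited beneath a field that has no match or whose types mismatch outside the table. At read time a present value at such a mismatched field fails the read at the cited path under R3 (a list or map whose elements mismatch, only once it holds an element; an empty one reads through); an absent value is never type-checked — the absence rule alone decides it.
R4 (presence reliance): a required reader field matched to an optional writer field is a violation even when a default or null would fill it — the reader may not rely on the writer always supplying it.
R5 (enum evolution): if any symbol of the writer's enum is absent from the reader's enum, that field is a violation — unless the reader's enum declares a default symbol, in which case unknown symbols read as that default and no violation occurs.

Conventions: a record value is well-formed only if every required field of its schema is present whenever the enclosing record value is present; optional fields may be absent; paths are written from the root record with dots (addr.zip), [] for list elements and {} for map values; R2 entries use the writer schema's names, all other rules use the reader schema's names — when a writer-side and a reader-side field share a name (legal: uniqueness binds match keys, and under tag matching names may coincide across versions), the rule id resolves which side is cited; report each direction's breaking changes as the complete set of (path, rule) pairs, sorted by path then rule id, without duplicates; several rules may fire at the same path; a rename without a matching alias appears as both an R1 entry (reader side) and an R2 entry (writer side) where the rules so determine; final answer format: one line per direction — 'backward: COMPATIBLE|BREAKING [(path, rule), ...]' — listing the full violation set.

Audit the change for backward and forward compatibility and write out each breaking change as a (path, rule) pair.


backward: BREAKING [(meta.active, R1), (meta.blob, R3)]; forward: BREAKING [(meta.active, R2), (meta.blob, R3)]

in Account below, arrows point writer -> reader
backward pass over Account, reader schema v2, writer schema v1:
  tier: Kind -> Kind, writer optional; from tier
  extras: map<string, int64> -> map<string, int64>, writer required; from extras
  meta: Address -> Address, writer required; from meta
  quantity: int32 -> int32, writer required; from quantity
  meta.blob: bytes -> string, writer optional; from meta.blob
  meta.signature: bytes -> bytes, writer optional; from meta.signature
  meta.active: no writer-side match
  breaking: (meta.active, R1)
  breaking: (meta.blob, R3)
  backward on Account therefore BREAKING (2)
forward pass over Account, reader schema v1, writer schema v2:
  tier: Kind -> Kind, writer optional; from tier
  extras: map<string, int64> -> map<string, int64>, writer required; from extras
  meta: Address -> Address, writer required; from meta
  quantity: int32 -> int32, writer required; from quantity
  meta.blob: string -> bytes, writer optional; from meta.blob
  meta.signature: bytes -> bytes, writer optional; from meta.signature
  writer meta.active: unknown to reader
  breaking: (meta.active, R2)
  breaking: (meta.blob, R3)
  forward on Account therefore BREAKING (2)


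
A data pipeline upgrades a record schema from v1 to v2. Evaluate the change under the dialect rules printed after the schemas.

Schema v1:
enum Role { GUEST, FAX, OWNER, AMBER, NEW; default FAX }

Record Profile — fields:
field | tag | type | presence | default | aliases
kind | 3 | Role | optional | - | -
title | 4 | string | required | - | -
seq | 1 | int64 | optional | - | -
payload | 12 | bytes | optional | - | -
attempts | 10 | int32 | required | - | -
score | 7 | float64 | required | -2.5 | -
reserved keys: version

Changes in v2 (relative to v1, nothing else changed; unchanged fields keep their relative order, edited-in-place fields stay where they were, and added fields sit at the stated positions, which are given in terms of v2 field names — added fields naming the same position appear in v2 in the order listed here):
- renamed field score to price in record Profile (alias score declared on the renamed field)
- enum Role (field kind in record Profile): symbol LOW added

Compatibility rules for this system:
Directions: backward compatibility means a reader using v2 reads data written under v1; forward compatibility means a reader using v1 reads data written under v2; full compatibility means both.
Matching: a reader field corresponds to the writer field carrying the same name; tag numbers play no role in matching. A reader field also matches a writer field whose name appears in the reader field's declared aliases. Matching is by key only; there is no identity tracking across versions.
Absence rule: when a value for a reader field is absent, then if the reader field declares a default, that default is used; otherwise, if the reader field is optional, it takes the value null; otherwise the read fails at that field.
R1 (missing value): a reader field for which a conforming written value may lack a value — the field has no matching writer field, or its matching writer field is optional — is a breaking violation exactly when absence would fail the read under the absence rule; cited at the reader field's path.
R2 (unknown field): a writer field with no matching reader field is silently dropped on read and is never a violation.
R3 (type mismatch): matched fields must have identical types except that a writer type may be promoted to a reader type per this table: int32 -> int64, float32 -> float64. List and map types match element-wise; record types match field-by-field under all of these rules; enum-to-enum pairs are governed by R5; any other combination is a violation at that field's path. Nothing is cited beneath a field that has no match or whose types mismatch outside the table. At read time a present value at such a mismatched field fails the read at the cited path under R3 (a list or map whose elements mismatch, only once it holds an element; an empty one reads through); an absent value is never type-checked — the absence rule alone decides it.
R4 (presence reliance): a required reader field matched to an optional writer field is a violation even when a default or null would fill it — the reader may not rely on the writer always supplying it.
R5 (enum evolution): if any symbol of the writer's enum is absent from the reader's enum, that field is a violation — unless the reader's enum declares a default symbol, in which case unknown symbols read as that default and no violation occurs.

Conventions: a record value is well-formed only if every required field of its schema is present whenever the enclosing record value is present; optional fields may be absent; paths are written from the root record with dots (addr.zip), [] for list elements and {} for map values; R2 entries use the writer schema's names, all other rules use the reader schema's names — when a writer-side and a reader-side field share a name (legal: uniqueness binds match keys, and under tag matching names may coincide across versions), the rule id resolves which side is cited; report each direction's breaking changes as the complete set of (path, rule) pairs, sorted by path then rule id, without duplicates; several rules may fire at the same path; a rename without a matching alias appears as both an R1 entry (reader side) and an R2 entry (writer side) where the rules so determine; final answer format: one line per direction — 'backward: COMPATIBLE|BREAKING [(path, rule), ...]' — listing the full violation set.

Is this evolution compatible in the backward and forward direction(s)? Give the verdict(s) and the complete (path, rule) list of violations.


backward: COMPATIBLE []; forward: COMPATIBLE []

in Profile below, arrows point writer -> reader
backward on Profile — v2 reading data written by v1:
  kind: paired with writer kind (Role -> Role; writer optional)
  title: paired with writer title (string -> string; writer required)
  seq: paired with writer seq (int64 -> int64; writer optional)
  payload: paired with writer payload (bytes -> bytes; writer optional)
  attempts: paired with writer attempts (int32 -> int32; writer required)
  price: paired with writer score (float64 -> float64; writer required)
  nothing fires on Profile: backward is COMPATIBLE
forward on Profile — v1 reading data written by v2:
  kind: paired with writer kind (Role -> Role; writer optional)
  title: paired with writer title (string -> string; writer required)
  seq: paired with writer seq (int64 -> int64; writer optional)
  payload: paired with writer payload (bytes -> bytes; writer optional)
  attempts: paired with writer attempts (int32 -> int32; writer required)
  no writer field matches reader score
  price (writer side), unknown to reader
  nothing fires on Profile: forward is COMPATIBLE
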